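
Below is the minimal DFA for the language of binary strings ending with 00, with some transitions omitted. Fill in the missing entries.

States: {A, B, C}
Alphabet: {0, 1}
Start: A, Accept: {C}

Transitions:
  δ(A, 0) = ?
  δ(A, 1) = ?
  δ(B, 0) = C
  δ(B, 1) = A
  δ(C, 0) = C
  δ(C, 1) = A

From the language and accept set, identify what each state tracks — A: last symbol not 0; B: one trailing 0; C: two trailing 0's.
Each missing δ(q, a) is the state matching the new tracked value after reading a.
δ(A, 0) = B; δ(A, 1) = A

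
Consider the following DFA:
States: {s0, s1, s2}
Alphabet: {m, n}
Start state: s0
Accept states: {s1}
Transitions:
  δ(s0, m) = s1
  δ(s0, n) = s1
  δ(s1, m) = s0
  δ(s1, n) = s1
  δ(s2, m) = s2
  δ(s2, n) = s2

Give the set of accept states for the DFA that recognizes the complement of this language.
Complement accept states = All states \ Original accept states
= {s0, s1, s2} \ {s1}
{s0, s2}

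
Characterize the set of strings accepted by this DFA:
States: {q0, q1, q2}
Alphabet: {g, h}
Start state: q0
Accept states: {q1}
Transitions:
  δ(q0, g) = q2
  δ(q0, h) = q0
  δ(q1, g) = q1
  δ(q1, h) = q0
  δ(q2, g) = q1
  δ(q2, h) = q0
Testing a few strings:
  'hggh' → reject
  'hgh' → reject
  'ggh' → reject
  'gh' → reject
State roles: q0=last symbol not g; q1=two trailing g's; q2=one trailing g
All strings over {g,h} ending with gg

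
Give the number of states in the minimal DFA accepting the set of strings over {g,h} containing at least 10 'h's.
By Myhill–Nerode, count the distinguishable equivalence classes: 11 classes — having seen 0, 1, …, 9, or ≥10 copies of 'h'; any two classes i < j (j ≤ 10) are distinguished by the string h^(10−j), which takes class j to 10 copies (accepted) but leaves class i below 10 (rejected).
11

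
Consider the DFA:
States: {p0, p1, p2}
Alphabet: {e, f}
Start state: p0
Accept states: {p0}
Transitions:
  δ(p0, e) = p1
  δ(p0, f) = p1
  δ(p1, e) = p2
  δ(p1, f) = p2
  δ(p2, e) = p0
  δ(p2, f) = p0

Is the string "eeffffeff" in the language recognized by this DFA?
Processing string "eeffffeff":
  p0 --e--> p1
  p1 --e--> p2
  p2 --f--> p0
  p0 --f--> p1
  p1 --f--> p2
  p2 --f--> p0
  p0 --e--> p1
  p1 --f--> p2
  p2 --f--> p0
Final state: p0
Accept states: {p0}
Yes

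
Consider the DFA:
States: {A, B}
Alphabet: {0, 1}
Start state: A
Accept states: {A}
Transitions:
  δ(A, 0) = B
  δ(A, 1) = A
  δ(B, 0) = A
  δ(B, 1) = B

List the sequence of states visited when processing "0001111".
read '0': A → B
  read '0': B → A
  read '0': A → B
  read '1': B → B
  read '1': B → B
  read '1': B → B
  read '1': B → B
A -> B -> A -> B -> B -> B -> B -> B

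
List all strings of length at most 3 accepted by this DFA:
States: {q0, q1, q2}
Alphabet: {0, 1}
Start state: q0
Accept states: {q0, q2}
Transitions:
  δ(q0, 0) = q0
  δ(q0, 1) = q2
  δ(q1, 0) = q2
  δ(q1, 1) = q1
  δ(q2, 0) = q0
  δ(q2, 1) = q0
ε, 0, 1, 00, 01, 10, 11, 000, 001, 010, 011, 100, 101, 110, 111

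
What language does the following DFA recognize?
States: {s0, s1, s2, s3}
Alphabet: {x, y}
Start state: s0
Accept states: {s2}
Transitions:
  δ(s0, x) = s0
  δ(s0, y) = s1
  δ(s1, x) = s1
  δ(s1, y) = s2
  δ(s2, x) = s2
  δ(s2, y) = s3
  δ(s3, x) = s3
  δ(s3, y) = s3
Testing a few strings:
  'xxy' → reject
  'xyy' → accept
  'yy' → accept
  'yx' → reject
State roles: s0=zero y's; s1=one y; s2=two y's; s3=≥ three y's (dead)
All strings over {x,y} containing exactly two y's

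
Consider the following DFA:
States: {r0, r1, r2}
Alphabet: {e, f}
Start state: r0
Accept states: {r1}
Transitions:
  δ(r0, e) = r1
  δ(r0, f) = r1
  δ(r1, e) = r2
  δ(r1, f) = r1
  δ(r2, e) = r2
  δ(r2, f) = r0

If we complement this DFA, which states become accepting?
Complement accept states = All states \ Original accept states
= {r0, r1, r2} \ {r1}
{r0, r2}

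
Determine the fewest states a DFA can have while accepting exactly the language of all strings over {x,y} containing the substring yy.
By Myhill–Nerode, count the distinguishable equivalence classes: 3 classes — one per longest suffix of the input that is a prefix of 'yy' (lengths 0 through 1), plus an absorbing 'already seen yy' class.
3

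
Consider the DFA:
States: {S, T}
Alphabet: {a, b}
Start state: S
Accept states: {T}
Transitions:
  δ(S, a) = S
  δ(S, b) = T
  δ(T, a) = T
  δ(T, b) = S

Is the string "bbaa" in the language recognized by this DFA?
Processing string "bbaa":
  S --b--> T
  T --b--> S
  S --a--> S
  S --a--> S
Final state: S
Accept states: {T}
No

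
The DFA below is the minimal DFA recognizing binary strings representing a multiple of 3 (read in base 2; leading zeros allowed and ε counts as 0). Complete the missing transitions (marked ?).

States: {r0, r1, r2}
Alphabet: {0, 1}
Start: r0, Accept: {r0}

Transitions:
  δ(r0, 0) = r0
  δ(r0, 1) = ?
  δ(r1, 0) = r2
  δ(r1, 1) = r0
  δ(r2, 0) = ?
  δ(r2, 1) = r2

From the language and accept set, identify what each state tracks — r0: value ≡ 0 (mod 3); r1: value ≡ 1 (mod 3); r2: value ≡ 2 (mod 3).
Each missing δ(q, a) is the state matching the new tracked value after reading a.
δ(r0, 1) = r1; δ(r2, 0) = r1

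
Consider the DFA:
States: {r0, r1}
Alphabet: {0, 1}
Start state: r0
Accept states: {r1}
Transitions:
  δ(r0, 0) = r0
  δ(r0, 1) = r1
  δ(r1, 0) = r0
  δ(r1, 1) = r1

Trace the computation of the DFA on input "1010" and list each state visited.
read '1': r0 → r1
  read '0': r1 → r0
  read '1': r0 → r1
  read '0': r1 → r0
r0 -> r1 -> r0 -> r1 -> r0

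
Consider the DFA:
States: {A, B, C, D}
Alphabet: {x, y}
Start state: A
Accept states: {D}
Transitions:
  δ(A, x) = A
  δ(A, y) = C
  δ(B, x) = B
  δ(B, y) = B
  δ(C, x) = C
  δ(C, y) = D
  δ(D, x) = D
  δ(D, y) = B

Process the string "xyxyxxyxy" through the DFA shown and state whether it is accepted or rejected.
Processing string "xyxyxxyxy":
  A --x--> A
  A --y--> C
  C --x--> C
  C --y--> D
  D --x--> D
  D --x--> D
  D --y--> B
  B --x--> B
  B --y--> B
Final state: B
Accept states: {D}
No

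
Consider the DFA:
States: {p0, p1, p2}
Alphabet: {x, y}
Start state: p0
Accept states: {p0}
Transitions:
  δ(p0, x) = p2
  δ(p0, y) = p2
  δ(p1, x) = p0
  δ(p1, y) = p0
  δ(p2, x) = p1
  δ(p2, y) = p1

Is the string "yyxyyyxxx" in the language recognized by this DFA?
Processing string "yyxyyyxxx":
  p0 --y--> p2
  p2 --y--> p1
  p1 --x--> p0
  p0 --y--> p2
  p2 --y--> p1
  p1 --y--> p0
  p0 --x--> p2
  p2 --x--> p1
  p1 --x--> p0
Final state: p0
Accept states: {p0}
Yes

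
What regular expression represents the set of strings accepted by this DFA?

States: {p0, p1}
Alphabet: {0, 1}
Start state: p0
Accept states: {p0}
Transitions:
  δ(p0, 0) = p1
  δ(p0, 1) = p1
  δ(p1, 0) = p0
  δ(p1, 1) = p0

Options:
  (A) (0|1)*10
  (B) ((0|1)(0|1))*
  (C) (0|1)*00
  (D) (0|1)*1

Check each option against the DFA on short strings; one disagreement eliminates an option:
  (A) (0|1)*10: on ε the DFA stays in p0 and accepts (p0 ∈ Accept), but the regex does not match it → eliminate
  (B) ((0|1)(0|1))*: agrees with the DFA on every string of length ≤ 6
  (C) (0|1)*00: on ε the DFA stays in p0 and accepts (p0 ∈ Accept), but the regex does not match it → eliminate
  (D) (0|1)*1: on ε the DFA stays in p0 and accepts (p0 ∈ Accept), but the regex does not match it → eliminate
Only (B) is consistent with the DFA.
(B) ((0|1)(0|1))*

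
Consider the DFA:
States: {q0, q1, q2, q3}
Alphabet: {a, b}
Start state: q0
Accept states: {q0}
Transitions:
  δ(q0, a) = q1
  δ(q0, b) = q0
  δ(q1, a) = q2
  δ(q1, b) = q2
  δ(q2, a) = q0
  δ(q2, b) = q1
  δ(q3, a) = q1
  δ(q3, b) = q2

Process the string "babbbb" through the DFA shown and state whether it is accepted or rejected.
Processing string "babbbb":
  q0 --b--> q0
  q0 --a--> q1
  q1 --b--> q2
  q2 --b--> q1
  q1 --b--> q2
  q2 --b--> q1
Final state: q1
Accept states: {q0}
No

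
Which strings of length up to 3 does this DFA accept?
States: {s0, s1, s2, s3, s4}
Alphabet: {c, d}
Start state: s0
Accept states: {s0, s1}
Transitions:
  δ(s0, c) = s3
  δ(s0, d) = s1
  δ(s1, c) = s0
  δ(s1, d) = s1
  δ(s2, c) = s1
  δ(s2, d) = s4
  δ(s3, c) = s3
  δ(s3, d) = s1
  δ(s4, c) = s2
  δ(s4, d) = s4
ε, d, cd, dc, dd, ccd, cdc, cdd, dcd, ddc, ddd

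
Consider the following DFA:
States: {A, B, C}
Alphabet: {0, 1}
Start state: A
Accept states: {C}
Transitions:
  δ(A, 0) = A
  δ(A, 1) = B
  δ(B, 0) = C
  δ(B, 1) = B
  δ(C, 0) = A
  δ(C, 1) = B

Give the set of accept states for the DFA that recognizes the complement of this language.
Complement accept states = All states \ Original accept states
= {A, B, C} \ {C}
{A, B}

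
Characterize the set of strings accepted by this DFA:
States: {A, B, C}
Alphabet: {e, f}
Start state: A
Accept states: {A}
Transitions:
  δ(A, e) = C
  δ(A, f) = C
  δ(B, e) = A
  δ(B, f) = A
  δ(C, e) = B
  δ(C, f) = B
Testing a few strings:
  'ef' → reject
  'eeee' → reject
  'fefe' → reject
  'eef' → accept
State roles: A=length ≡ 0 (mod 3); B=length ≡ 2 (mod 3); C=length ≡ 1 (mod 3)
All strings over {e,f} whose length is a multiple of 3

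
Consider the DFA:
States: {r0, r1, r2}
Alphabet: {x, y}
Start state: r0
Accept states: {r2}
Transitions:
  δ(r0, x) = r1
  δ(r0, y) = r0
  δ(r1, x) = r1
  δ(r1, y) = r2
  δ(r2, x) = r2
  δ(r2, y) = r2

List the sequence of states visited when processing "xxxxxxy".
read 'x': r0 → r1
  read 'x': r1 → r1
  read 'x': r1 → r1
  read 'x': r1 → r1
  read 'x': r1 → r1
  read 'x': r1 → r1
  read 'y': r1 → r2
r0 -> r1 -> r1 -> r1 -> r1 -> r1 -> r1 -> r2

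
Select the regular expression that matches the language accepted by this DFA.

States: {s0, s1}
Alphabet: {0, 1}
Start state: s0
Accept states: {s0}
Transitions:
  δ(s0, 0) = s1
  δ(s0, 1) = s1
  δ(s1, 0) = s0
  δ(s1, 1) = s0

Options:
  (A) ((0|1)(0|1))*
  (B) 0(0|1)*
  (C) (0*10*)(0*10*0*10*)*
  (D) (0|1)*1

Check each option against the DFA on short strings; one disagreement eliminates an option:
  (A) ((0|1)(0|1))*: agrees with the DFA on every string of length ≤ 6
  (B) 0(0|1)*: on ε the DFA stays in s0 and accepts (s0 ∈ Accept), but the regex does not match it → eliminate
  (C) (0*10*)(0*10*0*10*)*: on ε the DFA stays in s0 and accepts (s0 ∈ Accept), but the regex does not match it → eliminate
  (D) (0|1)*1: on ε the DFA stays in s0 and accepts (s0 ∈ Accept), but the regex does not match it → eliminate
Only (A) is consistent with the DFA.
(A) ((0|1)(0|1))*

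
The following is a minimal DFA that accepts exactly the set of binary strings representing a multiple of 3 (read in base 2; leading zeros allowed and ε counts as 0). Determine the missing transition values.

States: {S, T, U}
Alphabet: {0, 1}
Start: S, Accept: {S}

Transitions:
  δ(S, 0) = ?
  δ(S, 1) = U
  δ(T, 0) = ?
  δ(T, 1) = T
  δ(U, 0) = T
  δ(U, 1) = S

From the language and accept set, identify what each state tracks — S: value ≡ 0 (mod 3); T: value ≡ 2 (mod 3); U: value ≡ 1 (mod 3).
Each missing δ(q, a) is the state matching the new tracked value after reading a.
δ(S, 0) = S; δ(T, 0) = U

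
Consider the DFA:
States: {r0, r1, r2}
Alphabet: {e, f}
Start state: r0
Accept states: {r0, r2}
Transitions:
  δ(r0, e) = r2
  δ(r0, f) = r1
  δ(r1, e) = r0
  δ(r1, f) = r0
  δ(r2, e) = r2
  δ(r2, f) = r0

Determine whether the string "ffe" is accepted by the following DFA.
Processing string "ffe":
  r0 --f--> r1
  r1 --f--> r0
  r0 --e--> r2
Final state: r2
Accept states: {r0, r2}
Yes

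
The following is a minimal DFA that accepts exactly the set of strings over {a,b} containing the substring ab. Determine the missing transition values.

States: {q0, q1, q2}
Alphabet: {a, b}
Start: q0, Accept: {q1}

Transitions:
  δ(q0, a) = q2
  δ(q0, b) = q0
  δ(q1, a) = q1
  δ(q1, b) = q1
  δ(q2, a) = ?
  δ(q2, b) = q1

From the language and accept set, identify what each state tracks — q0: no a seen yet; q1: substring ab seen; q2: seen a a, waiting for b.
Each missing δ(q, a) is the state matching the new tracked value after reading a.
δ(q2, a) = q2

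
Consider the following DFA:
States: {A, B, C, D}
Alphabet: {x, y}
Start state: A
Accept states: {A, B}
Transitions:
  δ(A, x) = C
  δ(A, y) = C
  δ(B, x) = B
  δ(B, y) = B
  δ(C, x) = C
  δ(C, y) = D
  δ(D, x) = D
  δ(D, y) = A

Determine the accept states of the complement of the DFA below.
Complement accept states = All states \ Original accept states
= {A, B, C, D} \ {A, B}
{C, D}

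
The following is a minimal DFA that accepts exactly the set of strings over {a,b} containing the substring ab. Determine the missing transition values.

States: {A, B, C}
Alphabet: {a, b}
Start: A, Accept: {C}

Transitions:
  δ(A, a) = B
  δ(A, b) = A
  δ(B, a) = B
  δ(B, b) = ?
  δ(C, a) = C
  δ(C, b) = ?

From the language and accept set, identify what each state tracks — A: no a seen yet; B: seen a a, waiting for b; C: substring ab seen.
Each missing δ(q, a) is the state matching the new tracked value after reading a.
δ(B, b) = C; δ(C, b) = C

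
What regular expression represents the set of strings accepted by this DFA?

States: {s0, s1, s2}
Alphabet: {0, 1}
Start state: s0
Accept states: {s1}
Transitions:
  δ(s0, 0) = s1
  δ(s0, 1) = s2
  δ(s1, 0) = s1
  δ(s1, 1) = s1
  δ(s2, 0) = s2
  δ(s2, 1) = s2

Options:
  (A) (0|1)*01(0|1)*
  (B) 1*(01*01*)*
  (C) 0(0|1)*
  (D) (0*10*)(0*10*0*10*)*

Check each option against the DFA on short strings; one disagreement eliminates an option:
  (A) (0|1)*01(0|1)*: on '0' the DFA goes s0 → s1 and accepts (s1 ∈ Accept), but the regex does not match it → eliminate
  (B) 1*(01*01*)*: on ε the DFA stays in s0 and rejects (s0 ∉ Accept), but the regex matches it → eliminate
  (C) 0(0|1)*: agrees with the DFA on every string of length ≤ 6
  (D) (0*10*)(0*10*0*10*)*: on '0' the DFA goes s0 → s1 and accepts (s1 ∈ Accept), but the regex does not match it → eliminate
Only (C) is consistent with the DFA.
(C) 0(0|1)*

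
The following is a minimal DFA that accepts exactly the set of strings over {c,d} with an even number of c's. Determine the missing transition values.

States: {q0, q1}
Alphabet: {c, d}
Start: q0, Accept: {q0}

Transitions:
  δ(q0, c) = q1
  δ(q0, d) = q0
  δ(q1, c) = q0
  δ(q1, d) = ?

From the language and accept set, identify what each state tracks — q0: even number of c's so far; q1: odd number of c's so far.
Each missing δ(q, a) is the state matching the new tracked value after reading a.
δ(q1, d) = q1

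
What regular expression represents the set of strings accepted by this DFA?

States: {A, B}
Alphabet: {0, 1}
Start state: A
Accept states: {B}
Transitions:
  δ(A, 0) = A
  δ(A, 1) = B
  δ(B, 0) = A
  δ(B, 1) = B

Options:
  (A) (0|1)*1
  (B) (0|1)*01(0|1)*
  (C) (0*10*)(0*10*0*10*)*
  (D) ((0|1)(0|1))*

Check each option against the DFA on short strings; one disagreement eliminates an option:
  (A) (0|1)*1: agrees with the DFA on every string of length ≤ 6
  (B) (0|1)*01(0|1)*: on '1' the DFA goes A → B and accepts (B ∈ Accept), but the regex does not match it → eliminate
  (C) (0*10*)(0*10*0*10*)*: on '10' the DFA goes A → B → A and rejects (A ∉ Accept), but the regex matches it → eliminate
  (D) ((0|1)(0|1))*: on ε the DFA stays in A and rejects (A ∉ Accept), but the regex matches it → eliminate
Only (A) is consistent with the DFA.
(A) (0|1)*1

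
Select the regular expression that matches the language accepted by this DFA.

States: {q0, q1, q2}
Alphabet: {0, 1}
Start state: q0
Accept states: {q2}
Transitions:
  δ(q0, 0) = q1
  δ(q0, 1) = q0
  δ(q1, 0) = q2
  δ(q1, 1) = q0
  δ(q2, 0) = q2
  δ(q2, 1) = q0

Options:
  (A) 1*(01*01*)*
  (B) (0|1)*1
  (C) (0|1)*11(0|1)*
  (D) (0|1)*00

Check each option against the DFA on short strings; one disagreement eliminates an option:
  (A) 1*(01*01*)*: on ε the DFA stays in q0 and rejects (q0 ∉ Accept), but the regex matches it → eliminate
  (B) (0|1)*1: on '1' the DFA goes q0 → q0 and rejects (q0 ∉ Accept), but the regex matches it → eliminate
  (C) (0|1)*11(0|1)*: on '00' the DFA goes q0 → q1 → q2 and accepts (q2 ∈ Accept), but the regex does not match it → eliminate
  (D) (0|1)*00: agrees with the DFA on every string of length ≤ 6
Only (D) is consistent with the DFA.
(D) (0|1)*00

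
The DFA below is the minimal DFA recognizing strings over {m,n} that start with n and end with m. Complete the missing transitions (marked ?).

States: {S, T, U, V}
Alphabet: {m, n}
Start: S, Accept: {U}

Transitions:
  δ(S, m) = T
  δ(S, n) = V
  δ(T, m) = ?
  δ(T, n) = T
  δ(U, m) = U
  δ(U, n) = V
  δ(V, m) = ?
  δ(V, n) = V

From the language and accept set, identify what each state tracks — S: no input read; T: started with m (dead); U: started with n, last symbol m; V: started with n, last symbol n.
Each missing δ(q, a) is the state matching the new tracked value after reading a.
δ(T, m) = T; δ(V, m) = U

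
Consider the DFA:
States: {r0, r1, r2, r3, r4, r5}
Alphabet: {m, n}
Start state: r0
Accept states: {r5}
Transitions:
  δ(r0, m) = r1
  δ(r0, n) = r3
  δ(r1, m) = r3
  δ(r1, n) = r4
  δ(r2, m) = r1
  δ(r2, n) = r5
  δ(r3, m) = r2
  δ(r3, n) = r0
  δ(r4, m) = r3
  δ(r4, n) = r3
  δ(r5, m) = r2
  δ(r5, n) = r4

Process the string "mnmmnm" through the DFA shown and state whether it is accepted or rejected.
Processing string "mnmmnm":
  r0 --m--> r1
  r1 --n--> r4
  r4 --m--> r3
  r3 --m--> r2
  r2 --n--> r5
  r5 --m--> r2
Final state: r2
Accept states: {r5}
No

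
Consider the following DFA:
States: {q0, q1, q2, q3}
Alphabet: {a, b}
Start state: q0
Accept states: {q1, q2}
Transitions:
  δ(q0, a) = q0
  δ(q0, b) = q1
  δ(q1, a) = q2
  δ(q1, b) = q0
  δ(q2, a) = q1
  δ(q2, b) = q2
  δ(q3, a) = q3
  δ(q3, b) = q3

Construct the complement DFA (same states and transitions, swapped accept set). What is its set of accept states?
Complement accept states = All states \ Original accept states
= {q0, q1, q2, q3} \ {q1, q2}
{q0, q3}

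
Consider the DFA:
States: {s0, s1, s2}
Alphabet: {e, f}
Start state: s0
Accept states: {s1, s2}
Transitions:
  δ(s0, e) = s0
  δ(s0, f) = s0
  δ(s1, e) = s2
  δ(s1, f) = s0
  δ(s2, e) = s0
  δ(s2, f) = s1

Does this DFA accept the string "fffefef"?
Processing string "fffefef":
  s0 --f--> s0
  s0 --f--> s0
  s0 --f--> s0
  s0 --e--> s0
  s0 --f--> s0
  s0 --e--> s0
  s0 --f--> s0
Final state: s0
Accept states: {s1, s2}
No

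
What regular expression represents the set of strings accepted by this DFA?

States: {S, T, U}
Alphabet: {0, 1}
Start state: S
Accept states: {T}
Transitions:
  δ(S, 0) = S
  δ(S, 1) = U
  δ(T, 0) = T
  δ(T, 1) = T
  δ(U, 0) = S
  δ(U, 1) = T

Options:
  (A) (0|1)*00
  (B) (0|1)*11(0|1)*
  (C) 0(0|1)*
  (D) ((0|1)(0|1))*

Check each option against the DFA on short strings; one disagreement eliminates an option:
  (A) (0|1)*00: on '00' the DFA goes S → S → S and rejects (S ∉ Accept), but the regex matches it → eliminate
  (B) (0|1)*11(0|1)*: agrees with the DFA on every string of length ≤ 6
  (C) 0(0|1)*: on '0' the DFA goes S → S and rejects (S ∉ Accept), but the regex matches it → eliminate
  (D) ((0|1)(0|1))*: on ε the DFA stays in S and rejects (S ∉ Accept), but the regex matches it → eliminate
Only (B) is consistent with the DFA.
(B) (0|1)*11(0|1)*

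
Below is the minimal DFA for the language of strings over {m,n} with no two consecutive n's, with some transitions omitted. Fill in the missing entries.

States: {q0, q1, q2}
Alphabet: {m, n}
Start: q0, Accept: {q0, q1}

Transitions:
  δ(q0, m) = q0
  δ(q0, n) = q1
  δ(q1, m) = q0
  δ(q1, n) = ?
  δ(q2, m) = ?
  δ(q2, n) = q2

From the language and accept set, identify what each state tracks — q0: last symbol not n (ok); q1: last symbol n (ok); q2: saw nn (dead).
Each missing δ(q, a) is the state matching the new tracked value after reading a.
δ(q1, n) = q2; δ(q2, m) = q2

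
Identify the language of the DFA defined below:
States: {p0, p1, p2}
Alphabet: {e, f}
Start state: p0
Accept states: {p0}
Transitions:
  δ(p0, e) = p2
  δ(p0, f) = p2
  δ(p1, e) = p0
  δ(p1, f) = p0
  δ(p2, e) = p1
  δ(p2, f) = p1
Testing a few strings:
  'f' → reject
  'feef' → reject
  'ffef' → reject
  'efef' → reject
State roles: p0=length ≡ 0 (mod 3); p1=length ≡ 2 (mod 3); p2=length ≡ 1 (mod 3)
All strings over {e,f} whose length is a multiple of 3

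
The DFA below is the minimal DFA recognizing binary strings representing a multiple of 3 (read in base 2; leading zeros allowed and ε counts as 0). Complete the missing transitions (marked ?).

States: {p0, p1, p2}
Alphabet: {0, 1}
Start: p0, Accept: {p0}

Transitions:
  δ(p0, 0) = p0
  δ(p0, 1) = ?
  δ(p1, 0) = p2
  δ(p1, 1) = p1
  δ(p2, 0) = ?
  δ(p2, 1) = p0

From the language and accept set, identify what each state tracks — p0: value ≡ 0 (mod 3); p1: value ≡ 2 (mod 3); p2: value ≡ 1 (mod 3).
Each missing δ(q, a) is the state matching the new tracked value after reading a.
δ(p0, 1) = p2; δ(p2, 0) = p1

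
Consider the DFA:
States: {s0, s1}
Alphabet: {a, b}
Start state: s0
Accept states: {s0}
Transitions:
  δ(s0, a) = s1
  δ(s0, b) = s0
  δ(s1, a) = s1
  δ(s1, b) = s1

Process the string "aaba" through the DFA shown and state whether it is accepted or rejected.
Processing string "aaba":
  s0 --a--> s1
  s1 --a--> s1
  s1 --b--> s1
  s1 --a--> s1
Final state: s1
Accept states: {s0}
No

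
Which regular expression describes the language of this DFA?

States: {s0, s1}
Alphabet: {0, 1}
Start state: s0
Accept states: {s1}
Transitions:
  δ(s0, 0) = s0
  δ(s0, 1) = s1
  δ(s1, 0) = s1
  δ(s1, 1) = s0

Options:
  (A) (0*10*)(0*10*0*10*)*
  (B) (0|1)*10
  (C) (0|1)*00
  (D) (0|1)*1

Check each option against the DFA on short strings; one disagreement eliminates an option:
  (A) (0*10*)(0*10*0*10*)*: agrees with the DFA on every string of length ≤ 6
  (B) (0|1)*10: on '1' the DFA goes s0 → s1 and accepts (s1 ∈ Accept), but the regex does not match it → eliminate
  (C) (0|1)*00: on '1' the DFA goes s0 → s1 and accepts (s1 ∈ Accept), but the regex does not match it → eliminate
  (D) (0|1)*1: on '10' the DFA goes s0 → s1 → s1 and accepts (s1 ∈ Accept), but the regex does not match it → eliminate
Only (A) is consistent with the DFA.
(A) (0*10*)(0*10*0*10*)*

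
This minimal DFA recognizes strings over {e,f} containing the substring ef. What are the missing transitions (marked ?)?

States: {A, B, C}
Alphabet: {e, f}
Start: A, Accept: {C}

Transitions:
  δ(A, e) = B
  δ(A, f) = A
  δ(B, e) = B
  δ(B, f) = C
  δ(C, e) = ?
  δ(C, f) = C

From the language and accept set, identify what each state tracks — A: no e seen yet; B: seen a e, waiting for f; C: substring ef seen.
Each missing δ(q, a) is the state matching the new tracked value after reading a.
δ(C, e) = C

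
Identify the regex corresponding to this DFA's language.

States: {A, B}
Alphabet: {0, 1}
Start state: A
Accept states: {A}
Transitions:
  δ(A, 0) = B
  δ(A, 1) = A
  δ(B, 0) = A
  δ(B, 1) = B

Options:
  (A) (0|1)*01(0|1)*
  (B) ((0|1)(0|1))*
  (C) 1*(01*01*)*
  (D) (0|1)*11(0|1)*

Check each option against the DFA on short strings; one disagreement eliminates an option:
  (A) (0|1)*01(0|1)*: on ε the DFA stays in A and accepts (A ∈ Accept), but the regex does not match it → eliminate
  (B) ((0|1)(0|1))*: on '1' the DFA goes A → A and accepts (A ∈ Accept), but the regex does not match it → eliminate
  (C) 1*(01*01*)*: agrees with the DFA on every string of length ≤ 6
  (D) (0|1)*11(0|1)*: on ε the DFA stays in A and accepts (A ∈ Accept), but the regex does not match it → eliminate
Only (C) is consistent with the DFA.
(C) 1*(01*01*)*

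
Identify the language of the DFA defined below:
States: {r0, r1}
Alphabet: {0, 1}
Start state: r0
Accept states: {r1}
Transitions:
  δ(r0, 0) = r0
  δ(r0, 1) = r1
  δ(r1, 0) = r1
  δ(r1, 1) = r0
Testing a few strings:
  '00' → reject
  '10' → accept
  '0' → reject
  '010' → accept
State roles: r0=even number of 1's so far; r1=odd number of 1's so far
All binary strings with an odd number of 1's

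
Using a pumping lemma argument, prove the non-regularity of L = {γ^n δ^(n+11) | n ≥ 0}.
Assume L is regular with pumping length p. Idea: pumping the γ-block breaks the fixed offset of 11.
Choose s = γ^p δ^(p+11) ∈ L. By the pumping lemma, s = xyz with |xy| ≤ p, |y| > 0, so y = γ^k with k ≥ 1. Then xy²z = γ^(p+k) δ^(p+11). For this to be in L we would need p+11 = (p+k)+11, i.e. k = 0, contradicting k ≥ 1. So xy²z ∉ L.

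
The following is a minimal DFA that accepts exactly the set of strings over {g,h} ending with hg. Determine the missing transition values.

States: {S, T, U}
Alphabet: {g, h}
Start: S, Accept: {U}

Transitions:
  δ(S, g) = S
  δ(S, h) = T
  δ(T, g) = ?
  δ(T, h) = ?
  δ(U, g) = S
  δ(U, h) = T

From the language and accept set, identify what each state tracks — S: no suffix match; T: one trailing h; U: suffix is hg.
Each missing δ(q, a) is the state matching the new tracked value after reading a.
δ(T, g) = U; δ(T, h) = T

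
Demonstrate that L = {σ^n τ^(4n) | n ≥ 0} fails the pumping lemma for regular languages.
Assume L is regular with pumping length p. Idea: pumping the σ-block breaks the 1:4 ratio.
Choose s = σ^p τ^(4p) (length 5p ≥ p). By the pumping lemma, s = xyz with |xy| ≤ p, |y| > 0, so y = σ^k with k ≥ 1. Then xy²z = σ^(p+k) τ^(4p). For this to be in L we would need 4p = 4(p+k), i.e. 4k = 0, contradicting k ≥ 1. So xy²z ∉ L.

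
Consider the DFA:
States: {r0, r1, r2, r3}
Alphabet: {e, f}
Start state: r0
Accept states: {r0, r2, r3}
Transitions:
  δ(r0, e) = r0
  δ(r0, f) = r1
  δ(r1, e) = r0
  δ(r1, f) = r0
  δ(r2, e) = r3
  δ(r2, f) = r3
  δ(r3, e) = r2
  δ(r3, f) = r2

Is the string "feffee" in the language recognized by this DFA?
Processing string "feffee":
  r0 --f--> r1
  r1 --e--> r0
  r0 --f--> r1
  r1 --f--> r0
  r0 --e--> r0
  r0 --e--> r0
Final state: r0
Accept states: {r0, r2, r3}
Yes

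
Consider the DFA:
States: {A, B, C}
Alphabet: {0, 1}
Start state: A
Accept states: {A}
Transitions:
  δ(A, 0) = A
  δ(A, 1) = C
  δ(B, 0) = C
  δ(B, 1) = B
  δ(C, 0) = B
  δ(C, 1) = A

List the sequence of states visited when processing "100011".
read '1': A → C
  read '0': C → B
  read '0': B → C
  read '0': C → B
  read '1': B → B
  read '1': B → B
A -> C -> B -> C -> B -> B -> B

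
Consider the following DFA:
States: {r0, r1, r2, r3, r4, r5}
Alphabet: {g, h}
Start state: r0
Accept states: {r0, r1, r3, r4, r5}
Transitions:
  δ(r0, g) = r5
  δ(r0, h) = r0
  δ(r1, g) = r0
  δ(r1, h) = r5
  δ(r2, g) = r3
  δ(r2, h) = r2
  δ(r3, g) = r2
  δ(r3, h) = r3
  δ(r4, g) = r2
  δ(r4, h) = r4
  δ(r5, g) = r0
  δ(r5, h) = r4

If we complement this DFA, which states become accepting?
Complement accept states = All states \ Original accept states
= {r0, r1, r2, r3, r4, r5} \ {r0, r1, r3, r4, r5}
{r2}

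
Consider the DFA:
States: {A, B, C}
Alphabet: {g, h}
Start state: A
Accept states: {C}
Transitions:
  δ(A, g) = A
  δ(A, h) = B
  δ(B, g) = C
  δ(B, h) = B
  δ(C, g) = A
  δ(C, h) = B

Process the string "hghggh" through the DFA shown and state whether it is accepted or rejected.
Processing string "hghggh":
  A --h--> B
  B --g--> C
  C --h--> B
  B --g--> C
  C --g--> A
  A --h--> B
Final state: B
Accept states: {C}
No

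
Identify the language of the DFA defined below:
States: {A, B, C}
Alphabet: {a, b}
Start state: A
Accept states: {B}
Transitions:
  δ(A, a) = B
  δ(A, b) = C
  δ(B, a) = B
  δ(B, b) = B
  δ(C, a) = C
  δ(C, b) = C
Testing a few strings:
  'bab' → reject
  'a' → accept
  'aa' → accept
  'bb' → reject
State roles: A=no input read; B=started with a; C=started with b (dead)
All strings over {a,b} starting with a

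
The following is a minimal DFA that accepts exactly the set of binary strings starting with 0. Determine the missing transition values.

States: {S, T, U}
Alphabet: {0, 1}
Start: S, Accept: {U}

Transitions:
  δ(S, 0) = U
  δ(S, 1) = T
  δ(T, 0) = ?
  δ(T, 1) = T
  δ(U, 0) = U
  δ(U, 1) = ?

From the language and accept set, identify what each state tracks — S: no input read; T: started with 1 (dead); U: started with 0.
Each missing δ(q, a) is the state matching the new tracked value after reading a.
δ(T, 0) = T; δ(U, 1) = U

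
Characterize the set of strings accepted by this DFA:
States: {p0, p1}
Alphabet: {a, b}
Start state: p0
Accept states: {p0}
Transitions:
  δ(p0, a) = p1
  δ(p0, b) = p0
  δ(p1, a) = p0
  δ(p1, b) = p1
Testing a few strings:
  'aaa' → reject
  'ab' → reject
  'ba' → reject
  'a' → reject
State roles: p0=even number of a's so far; p1=odd number of a's so far
All strings over {a,b} with an even number of a's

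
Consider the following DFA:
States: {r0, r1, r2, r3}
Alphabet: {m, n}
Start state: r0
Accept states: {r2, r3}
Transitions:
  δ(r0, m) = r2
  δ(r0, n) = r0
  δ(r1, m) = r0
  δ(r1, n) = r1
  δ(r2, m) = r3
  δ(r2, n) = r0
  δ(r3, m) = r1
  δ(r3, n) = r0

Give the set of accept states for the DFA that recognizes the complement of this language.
Complement accept states = All states \ Original accept states
= {r0, r1, r2, r3} \ {r2, r3}
{r0, r1}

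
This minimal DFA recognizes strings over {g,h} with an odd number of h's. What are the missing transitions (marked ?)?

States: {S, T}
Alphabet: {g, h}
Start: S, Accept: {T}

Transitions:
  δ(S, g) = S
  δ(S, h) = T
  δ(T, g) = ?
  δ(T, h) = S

From the language and accept set, identify what each state tracks — S: even number of h's so far; T: odd number of h's so far.
Each missing δ(q, a) is the state matching the new tracked value after reading a.
δ(T, g) = T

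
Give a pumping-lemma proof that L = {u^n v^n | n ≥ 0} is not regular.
Assume L is regular with pumping length p. Idea: pumping the u-block changes the count balance.
Choose s = u^p v^p (length 2p ≥ p). By the pumping lemma, s = xyz with |xy| ≤ p, |y| > 0. So y = u^k for some k > 0 (since xy is entirely within the u's). Pumping gives xy²z = u^(p+k) v^p, which is not in L since p+k ≠ p.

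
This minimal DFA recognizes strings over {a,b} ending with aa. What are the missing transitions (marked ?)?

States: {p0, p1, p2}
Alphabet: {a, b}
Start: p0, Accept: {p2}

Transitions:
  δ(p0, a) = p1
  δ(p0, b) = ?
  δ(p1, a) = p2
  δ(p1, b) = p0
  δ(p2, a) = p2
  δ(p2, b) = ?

From the language and accept set, identify what each state tracks — p0: last symbol not a; p1: one trailing a; p2: two trailing a's.
Each missing δ(q, a) is the state matching the new tracked value after reading a.
δ(p0, b) = p0; δ(p2, b) = p0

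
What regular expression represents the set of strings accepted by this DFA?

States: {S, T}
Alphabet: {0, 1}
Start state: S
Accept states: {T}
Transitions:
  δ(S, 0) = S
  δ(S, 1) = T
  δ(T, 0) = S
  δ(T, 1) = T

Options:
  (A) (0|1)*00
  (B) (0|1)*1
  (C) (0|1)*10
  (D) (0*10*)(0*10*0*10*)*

Check each option against the DFA on short strings; one disagreement eliminates an option:
  (A) (0|1)*00: on '1' the DFA goes S → T and accepts (T ∈ Accept), but the regex does not match it → eliminate
  (B) (0|1)*1: agrees with the DFA on every string of length ≤ 6
  (C) (0|1)*10: on '1' the DFA goes S → T and accepts (T ∈ Accept), but the regex does not match it → eliminate
  (D) (0*10*)(0*10*0*10*)*: on '10' the DFA goes S → T → S and rejects (S ∉ Accept), but the regex matches it → eliminate
Only (B) is consistent with the DFA.
(B) (0|1)*1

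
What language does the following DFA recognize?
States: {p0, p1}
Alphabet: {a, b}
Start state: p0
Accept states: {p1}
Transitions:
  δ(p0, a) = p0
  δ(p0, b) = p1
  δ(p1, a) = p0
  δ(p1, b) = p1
Testing a few strings:
  'baa' → reject
  'bab' → accept
  'aab' → accept
  'a' → reject
State roles: p0=last symbol not b; p1=last symbol is b
All strings over {a,b} ending with b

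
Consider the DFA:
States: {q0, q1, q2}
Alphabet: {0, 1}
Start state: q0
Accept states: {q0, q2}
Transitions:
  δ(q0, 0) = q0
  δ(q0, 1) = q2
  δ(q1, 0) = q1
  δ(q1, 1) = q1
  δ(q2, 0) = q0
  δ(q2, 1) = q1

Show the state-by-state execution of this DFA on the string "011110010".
read '0': q0 → q0
  read '1': q0 → q2
  read '1': q2 → q1
  read '1': q1 → q1
  read '1': q1 → q1
  read '0': q1 → q1
  read '0': q1 → q1
  read '1': q1 → q1
  read '0': q1 → q1
q0 -> q0 -> q2 -> q1 -> q1 -> q1 -> q1 -> q1 -> q1 -> q1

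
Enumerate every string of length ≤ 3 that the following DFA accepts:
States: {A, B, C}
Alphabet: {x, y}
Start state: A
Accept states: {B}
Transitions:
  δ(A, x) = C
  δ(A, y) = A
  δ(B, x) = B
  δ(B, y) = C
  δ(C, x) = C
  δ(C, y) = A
None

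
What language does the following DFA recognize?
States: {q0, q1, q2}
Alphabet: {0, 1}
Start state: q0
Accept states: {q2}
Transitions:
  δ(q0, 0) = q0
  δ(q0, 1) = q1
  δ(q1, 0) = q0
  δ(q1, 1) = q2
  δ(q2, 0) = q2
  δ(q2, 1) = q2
Testing a few strings:
  '011' → accept
  '1110' → accept
  '11' → accept
  '00' → reject
State roles: q0=no progress toward 11; q1=one trailing 1; q2=substring 11 seen
All binary strings containing the substring 11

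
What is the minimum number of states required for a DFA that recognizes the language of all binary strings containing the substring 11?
By Myhill–Nerode, count the distinguishable equivalence classes: three classes — no progress / one trailing 1 / 11 seen.
3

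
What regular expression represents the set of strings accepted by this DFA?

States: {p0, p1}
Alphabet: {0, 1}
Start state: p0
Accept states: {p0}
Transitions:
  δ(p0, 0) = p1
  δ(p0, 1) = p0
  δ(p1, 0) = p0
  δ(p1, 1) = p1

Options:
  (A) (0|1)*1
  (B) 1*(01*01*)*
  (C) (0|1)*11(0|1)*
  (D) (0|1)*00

Check each option against the DFA on short strings; one disagreement eliminates an option:
  (A) (0|1)*1: on ε the DFA stays in p0 and accepts (p0 ∈ Accept), but the regex does not match it → eliminate
  (B) 1*(01*01*)*: agrees with the DFA on every string of length ≤ 6
  (C) (0|1)*11(0|1)*: on ε the DFA stays in p0 and accepts (p0 ∈ Accept), but the regex does not match it → eliminate
  (D) (0|1)*00: on ε the DFA stays in p0 and accepts (p0 ∈ Accept), but the regex does not match it → eliminate
Only (B) is consistent with the DFA.
(B) 1*(01*01*)*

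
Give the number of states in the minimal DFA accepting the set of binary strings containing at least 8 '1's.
By Myhill–Nerode, count the distinguishable equivalence classes: 9 classes — having seen 0, 1, …, 7, or ≥8 copies of '1'; any two classes i < j (j ≤ 8) are distinguished by the string 1^(8−j), which takes class j to 8 copies (accepted) but leaves class i below 8 (rejected).
9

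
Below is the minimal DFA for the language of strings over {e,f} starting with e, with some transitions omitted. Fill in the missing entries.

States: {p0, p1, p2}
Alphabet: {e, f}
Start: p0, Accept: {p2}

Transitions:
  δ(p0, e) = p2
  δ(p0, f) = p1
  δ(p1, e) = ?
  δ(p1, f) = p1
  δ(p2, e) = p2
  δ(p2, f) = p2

From the language and accept set, identify what each state tracks — p0: no input read; p1: started with f (dead); p2: started with e.
Each missing δ(q, a) is the state matching the new tracked value after reading a.
δ(p1, e) = p1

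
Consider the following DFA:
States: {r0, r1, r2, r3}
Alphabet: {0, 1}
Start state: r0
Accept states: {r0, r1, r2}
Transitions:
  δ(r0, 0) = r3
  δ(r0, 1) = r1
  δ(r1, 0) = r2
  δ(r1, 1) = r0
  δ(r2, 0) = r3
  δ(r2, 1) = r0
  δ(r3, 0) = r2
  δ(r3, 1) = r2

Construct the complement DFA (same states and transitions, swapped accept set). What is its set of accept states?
Complement accept states = All states \ Original accept states
= {r0, r1, r2, r3} \ {r0, r1, r2}
{r3}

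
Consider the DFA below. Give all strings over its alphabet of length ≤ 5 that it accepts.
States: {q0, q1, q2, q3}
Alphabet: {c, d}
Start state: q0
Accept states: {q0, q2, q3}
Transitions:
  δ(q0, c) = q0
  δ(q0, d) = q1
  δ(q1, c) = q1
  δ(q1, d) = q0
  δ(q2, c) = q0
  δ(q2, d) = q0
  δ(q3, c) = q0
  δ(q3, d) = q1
ε, c, cc, dd, ccc, cdd, dcd, ddc, cccc, ccdd, cdcd, cddc, dccd, dcdc, ddcc, dddd, ccccc, cccdd, ccdcd, ccddc, cdccd, cdcdc, cddcc, cdddd, dcccd, dccdc, dcdcc, dcddd, ddccc, ddcdd, dddcd, ddddc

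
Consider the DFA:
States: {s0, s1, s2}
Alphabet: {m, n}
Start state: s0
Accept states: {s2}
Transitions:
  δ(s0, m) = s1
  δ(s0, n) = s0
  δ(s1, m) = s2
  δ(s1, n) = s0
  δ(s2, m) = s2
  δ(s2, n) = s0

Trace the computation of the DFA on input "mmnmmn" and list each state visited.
read 'm': s0 → s1
  read 'm': s1 → s2
  read 'n': s2 → s0
  read 'm': s0 → s1
  read 'm': s1 → s2
  read 'n': s2 → s0
s0 -> s1 -> s2 -> s0 -> s1 -> s2 -> s0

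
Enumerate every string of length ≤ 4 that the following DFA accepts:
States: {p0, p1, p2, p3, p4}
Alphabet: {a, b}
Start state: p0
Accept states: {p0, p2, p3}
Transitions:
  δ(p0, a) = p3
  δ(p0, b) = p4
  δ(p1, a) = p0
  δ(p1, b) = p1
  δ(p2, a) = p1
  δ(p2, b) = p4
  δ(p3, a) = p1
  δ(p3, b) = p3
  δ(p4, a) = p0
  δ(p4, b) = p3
ε, a, ab, ba, bb, aaa, abb, baa, bbb, aaaa, aaba, abaa, abbb, baab, baba, babb, bbaa, bbbb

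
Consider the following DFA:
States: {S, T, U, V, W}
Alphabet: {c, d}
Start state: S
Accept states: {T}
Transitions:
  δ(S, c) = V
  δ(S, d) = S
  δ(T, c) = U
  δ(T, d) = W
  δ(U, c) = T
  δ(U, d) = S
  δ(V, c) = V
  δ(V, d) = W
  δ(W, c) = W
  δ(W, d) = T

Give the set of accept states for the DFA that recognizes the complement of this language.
Complement accept states = All states \ Original accept states
= {S, T, U, V, W} \ {T}
{S, U, V, W}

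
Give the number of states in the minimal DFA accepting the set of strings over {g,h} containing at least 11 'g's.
By Myhill–Nerode, count the distinguishable equivalence classes: 12 classes — having seen 0, 1, …, 10, or ≥11 copies of 'g'; any two classes i < j (j ≤ 11) are distinguished by the string g^(11−j), which takes class j to 11 copies (accepted) but leaves class i below 11 (rejected).
12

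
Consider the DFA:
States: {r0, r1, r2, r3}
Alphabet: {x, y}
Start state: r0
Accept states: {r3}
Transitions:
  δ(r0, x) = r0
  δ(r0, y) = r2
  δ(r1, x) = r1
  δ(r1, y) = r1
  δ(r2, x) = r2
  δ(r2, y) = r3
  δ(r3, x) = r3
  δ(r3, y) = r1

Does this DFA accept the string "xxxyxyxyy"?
Processing string "xxxyxyxyy":
  r0 --x--> r0
  r0 --x--> r0
  r0 --x--> r0
  r0 --y--> r2
  r2 --x--> r2
  r2 --y--> r3
  r3 --x--> r3
  r3 --y--> r1
  r1 --y--> r1
Final state: r1
Accept states: {r3}
No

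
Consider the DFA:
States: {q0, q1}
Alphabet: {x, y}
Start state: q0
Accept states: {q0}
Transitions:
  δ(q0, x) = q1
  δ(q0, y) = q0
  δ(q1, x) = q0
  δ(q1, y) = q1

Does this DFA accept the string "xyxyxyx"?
Processing string "xyxyxyx":
  q0 --x--> q1
  q1 --y--> q1
  q1 --x--> q0
  q0 --y--> q0
  q0 --x--> q1
  q1 --y--> q1
  q1 --x--> q0
Final state: q0
Accept states: {q0}
Yes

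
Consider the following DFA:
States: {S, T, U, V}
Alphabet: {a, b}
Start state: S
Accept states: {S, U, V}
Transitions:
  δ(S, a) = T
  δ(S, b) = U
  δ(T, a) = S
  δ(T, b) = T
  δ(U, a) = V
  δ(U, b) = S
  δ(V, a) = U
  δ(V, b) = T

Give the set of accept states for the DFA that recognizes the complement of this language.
Complement accept states = All states \ Original accept states
= {S, T, U, V} \ {S, U, V}
{T}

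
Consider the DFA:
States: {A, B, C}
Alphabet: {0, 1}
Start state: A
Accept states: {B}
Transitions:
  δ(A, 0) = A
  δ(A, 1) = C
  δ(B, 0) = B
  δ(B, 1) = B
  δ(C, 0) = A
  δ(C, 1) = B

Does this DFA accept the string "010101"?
Processing string "010101":
  A --0--> A
  A --1--> C
  C --0--> A
  A --1--> C
  C --0--> A
  A --1--> C
Final state: C
Accept states: {B}
No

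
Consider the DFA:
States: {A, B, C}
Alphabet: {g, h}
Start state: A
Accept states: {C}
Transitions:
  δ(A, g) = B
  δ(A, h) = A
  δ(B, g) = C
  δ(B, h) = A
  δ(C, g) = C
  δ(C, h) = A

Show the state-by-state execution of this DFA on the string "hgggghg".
read 'h': A → A
  read 'g': A → B
  read 'g': B → C
  read 'g': C → C
  read 'g': C → C
  read 'h': C → A
  read 'g': A → B
A -> A -> B -> C -> C -> C -> A -> B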